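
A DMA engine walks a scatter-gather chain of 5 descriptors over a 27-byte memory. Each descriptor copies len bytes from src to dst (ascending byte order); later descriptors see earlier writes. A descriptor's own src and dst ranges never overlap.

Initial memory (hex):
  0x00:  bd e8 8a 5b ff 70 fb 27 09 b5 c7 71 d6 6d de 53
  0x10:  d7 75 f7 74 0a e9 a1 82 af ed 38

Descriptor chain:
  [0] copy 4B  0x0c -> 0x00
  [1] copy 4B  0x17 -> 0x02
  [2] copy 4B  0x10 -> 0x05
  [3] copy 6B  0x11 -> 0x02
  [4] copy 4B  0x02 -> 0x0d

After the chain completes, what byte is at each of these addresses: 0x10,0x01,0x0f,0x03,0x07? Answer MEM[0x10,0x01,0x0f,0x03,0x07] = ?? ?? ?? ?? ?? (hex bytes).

MEM[0x10,0x01,0x0f,0x03,0x07] = 0a 6d 74 f7 a1

  after D0: wrote 4B at 0x00 = d66dde53
  after D1: wrote 4B at 0x02 = 82afed38
  after D2: wrote 4B at 0x05 = d775f774
  after D3: wrote 6B at 0x02 = 75f7740ae9a1
  after D4: wrote 4B at 0x0d = 75f7740a
query mem[0x10]=0x0a, mem[0x01]=0x6d, mem[0x0f]=0x74, mem[0x03]=0xf7, mem[0x07]=0xa1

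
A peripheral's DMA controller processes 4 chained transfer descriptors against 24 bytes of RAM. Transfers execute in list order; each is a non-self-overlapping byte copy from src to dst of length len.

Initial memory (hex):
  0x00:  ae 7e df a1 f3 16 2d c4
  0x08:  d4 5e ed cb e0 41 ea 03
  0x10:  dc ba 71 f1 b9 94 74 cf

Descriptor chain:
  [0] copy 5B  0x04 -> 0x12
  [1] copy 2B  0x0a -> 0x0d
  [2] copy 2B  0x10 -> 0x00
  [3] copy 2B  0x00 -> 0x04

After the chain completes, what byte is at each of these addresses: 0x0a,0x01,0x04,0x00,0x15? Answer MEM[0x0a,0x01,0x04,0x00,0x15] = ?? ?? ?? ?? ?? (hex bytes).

D0: mem[0x12..0x16] <- [f3 16 2d c4 d4]
D1: mem[0x0d..0x0e] <- [ed cb]
D2: mem[0x00..0x01] <- [dc ba]
D3: mem[0x04..0x05] <- [dc ba]
query mem[0x0a]=0xed, mem[0x01]=0xba, mem[0x04]=0xdc, mem[0x00]=0xdc, mem[0x15]=0xc4

MEM[0x0a,0x01,0x04,0x00,0x15] = ed ba dc dc c4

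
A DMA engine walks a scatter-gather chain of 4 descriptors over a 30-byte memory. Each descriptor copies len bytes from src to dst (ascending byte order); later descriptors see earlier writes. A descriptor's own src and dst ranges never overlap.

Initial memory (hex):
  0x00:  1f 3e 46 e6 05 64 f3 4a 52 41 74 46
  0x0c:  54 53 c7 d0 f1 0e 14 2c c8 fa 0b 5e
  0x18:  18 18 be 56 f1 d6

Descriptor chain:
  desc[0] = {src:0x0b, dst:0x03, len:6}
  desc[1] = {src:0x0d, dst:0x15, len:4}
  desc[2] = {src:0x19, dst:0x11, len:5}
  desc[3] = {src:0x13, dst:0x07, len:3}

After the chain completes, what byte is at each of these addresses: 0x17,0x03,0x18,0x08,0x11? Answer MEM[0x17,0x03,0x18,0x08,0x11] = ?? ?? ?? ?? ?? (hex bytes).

MEM[0x17,0x03,0x18,0x08,0x11] = d0 46 f1 f1 18

#0 dst[0x03+6] := {0x46,0x54,0x53,0xc7,0xd0,0xf1}
#1 dst[0x15+4] := {0x53,0xc7,0xd0,0xf1}
#2 dst[0x11+5] := {0x18,0xbe,0x56,0xf1,0xd6}
#3 dst[0x07+3] := {0x56,0xf1,0xd6}
query mem[0x17]=0xd0, mem[0x03]=0x46, mem[0x18]=0xf1, mem[0x08]=0xf1, mem[0x11]=0x18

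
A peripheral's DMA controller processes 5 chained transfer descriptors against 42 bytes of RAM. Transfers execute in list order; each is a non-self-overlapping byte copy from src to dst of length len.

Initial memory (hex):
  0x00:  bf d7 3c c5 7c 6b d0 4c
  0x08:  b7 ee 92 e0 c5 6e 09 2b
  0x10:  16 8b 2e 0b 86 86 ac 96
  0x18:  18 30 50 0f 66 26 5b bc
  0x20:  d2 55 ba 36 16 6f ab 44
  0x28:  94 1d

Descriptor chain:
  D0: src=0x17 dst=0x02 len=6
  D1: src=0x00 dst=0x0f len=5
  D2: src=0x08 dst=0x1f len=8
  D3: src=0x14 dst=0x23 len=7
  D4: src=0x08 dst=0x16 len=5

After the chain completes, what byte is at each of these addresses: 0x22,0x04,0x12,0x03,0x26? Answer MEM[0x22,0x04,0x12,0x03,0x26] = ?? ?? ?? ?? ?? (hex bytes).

[0] 0x17->0x02 len=6 : 96 18 30 50 0f 66
[1] 0x00->0x0f len=5 : bf d7 96 18 30
[2] 0x08->0x1f len=8 : b7 ee 92 e0 c5 6e 09 bf
[3] 0x14->0x23 len=7 : 86 86 ac 96 18 30 50
[4] 0x08->0x16 len=5 : b7 ee 92 e0 c5
query mem[0x22]=0xe0, mem[0x04]=0x30, mem[0x12]=0x18, mem[0x03]=0x18, mem[0x26]=0x96

MEM[0x22,0x04,0x12,0x03,0x26] = e0 30 18 18 96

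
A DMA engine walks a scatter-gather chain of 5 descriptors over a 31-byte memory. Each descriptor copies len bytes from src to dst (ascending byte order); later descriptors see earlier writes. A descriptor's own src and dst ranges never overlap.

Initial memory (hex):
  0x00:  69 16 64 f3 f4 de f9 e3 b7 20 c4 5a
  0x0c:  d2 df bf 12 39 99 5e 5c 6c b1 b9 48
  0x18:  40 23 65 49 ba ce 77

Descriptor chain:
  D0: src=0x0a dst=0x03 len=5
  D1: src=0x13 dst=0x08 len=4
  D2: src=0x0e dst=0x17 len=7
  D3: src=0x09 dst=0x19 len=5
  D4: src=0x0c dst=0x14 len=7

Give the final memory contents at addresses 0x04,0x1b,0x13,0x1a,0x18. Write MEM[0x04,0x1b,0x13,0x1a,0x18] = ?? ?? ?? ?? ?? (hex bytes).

MEM[0x04,0x1b,0x13,0x1a,0x18] = 5a b9 5c 5e 39

#0 dst[0x03+5] := {0xc4,0x5a,0xd2,0xdf,0xbf}
#1 dst[0x08+4] := {0x5c,0x6c,0xb1,0xb9}
#2 dst[0x17+7] := {0xbf,0x12,0x39,0x99,0x5e,0x5c,0x6c}
#3 dst[0x19+5] := {0x6c,0xb1,0xb9,0xd2,0xdf}
#4 dst[0x14+7] := {0xd2,0xdf,0xbf,0x12,0x39,0x99,0x5e}
query mem[0x04]=0x5a, mem[0x1b]=0xb9, mem[0x13]=0x5c, mem[0x1a]=0x5e, mem[0x18]=0x39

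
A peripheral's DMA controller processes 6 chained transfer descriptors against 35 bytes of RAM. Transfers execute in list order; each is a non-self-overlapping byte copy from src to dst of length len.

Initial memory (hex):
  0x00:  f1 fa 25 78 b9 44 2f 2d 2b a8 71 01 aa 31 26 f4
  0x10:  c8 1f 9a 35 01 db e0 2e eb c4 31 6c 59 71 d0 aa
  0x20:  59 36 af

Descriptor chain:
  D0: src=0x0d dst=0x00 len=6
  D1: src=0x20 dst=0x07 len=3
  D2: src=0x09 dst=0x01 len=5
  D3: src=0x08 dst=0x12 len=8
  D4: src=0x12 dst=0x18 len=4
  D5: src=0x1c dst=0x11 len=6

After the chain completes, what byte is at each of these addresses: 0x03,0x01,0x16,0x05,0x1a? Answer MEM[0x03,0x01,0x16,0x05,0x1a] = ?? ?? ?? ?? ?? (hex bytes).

[0] 0x0d->0x00 len=6 : 31 26 f4 c8 1f 9a
[1] 0x20->0x07 len=3 : 59 36 af
[2] 0x09->0x01 len=5 : af 71 01 aa 31
[3] 0x08->0x12 len=8 : 36 af 71 01 aa 31 26 f4
[4] 0x12->0x18 len=4 : 36 af 71 01
[5] 0x1c->0x11 len=6 : 59 71 d0 aa 59 36
query mem[0x03]=0x01, mem[0x01]=0xaf, mem[0x16]=0x36, mem[0x05]=0x31, mem[0x1a]=0x71

MEM[0x03,0x01,0x16,0x05,0x1a] = 01 af 36 31 71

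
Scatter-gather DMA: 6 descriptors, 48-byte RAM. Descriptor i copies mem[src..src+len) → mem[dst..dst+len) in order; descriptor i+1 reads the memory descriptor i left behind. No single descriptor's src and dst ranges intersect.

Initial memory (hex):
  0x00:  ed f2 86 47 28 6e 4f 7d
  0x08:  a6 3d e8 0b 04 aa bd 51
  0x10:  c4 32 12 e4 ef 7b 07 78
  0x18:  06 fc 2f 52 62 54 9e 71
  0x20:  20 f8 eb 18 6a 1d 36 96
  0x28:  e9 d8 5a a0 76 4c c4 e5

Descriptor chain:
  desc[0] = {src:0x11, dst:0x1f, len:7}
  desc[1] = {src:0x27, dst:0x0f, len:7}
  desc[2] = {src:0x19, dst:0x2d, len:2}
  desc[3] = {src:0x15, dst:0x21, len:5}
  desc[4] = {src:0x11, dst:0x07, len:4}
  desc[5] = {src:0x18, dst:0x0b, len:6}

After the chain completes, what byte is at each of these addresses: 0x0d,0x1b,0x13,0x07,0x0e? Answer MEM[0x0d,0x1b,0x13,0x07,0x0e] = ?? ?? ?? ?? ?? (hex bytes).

MEM[0x0d,0x1b,0x13,0x07,0x0e] = 2f 52 a0 d8 52

D0: mem[0x1f..0x25] <- [32 12 e4 ef 7b 07 78]
D1: mem[0x0f..0x15] <- [96 e9 d8 5a a0 76 4c]
D2: mem[0x2d..0x2e] <- [fc 2f]
D3: mem[0x21..0x25] <- [4c 07 78 06 fc]
D4: mem[0x07..0x0a] <- [d8 5a a0 76]
D5: mem[0x0b..0x10] <- [06 fc 2f 52 62 54]
query mem[0x0d]=0x2f, mem[0x1b]=0x52, mem[0x13]=0xa0, mem[0x07]=0xd8, mem[0x0e]=0x52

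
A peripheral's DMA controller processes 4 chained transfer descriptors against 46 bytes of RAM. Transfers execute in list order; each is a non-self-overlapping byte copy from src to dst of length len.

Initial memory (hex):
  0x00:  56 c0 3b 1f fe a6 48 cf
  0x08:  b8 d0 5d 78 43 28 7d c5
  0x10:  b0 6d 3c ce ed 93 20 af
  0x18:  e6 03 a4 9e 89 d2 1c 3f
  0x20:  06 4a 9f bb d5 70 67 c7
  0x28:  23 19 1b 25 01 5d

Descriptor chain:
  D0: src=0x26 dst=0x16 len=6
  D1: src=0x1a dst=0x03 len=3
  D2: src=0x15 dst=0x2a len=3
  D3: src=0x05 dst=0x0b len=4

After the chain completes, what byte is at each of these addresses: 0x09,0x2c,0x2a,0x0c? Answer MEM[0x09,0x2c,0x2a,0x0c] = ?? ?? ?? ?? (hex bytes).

MEM[0x09,0x2c,0x2a,0x0c] = d0 c7 93 48

  after D0: wrote 6B at 0x16 = 67c723191b25
  after D1: wrote 3B at 0x03 = 1b2589
  after D2: wrote 3B at 0x2a = 9367c7
  after D3: wrote 4B at 0x0b = 8948cfb8
query mem[0x09]=0xd0, mem[0x2c]=0xc7, mem[0x2a]=0x93, mem[0x0c]=0x48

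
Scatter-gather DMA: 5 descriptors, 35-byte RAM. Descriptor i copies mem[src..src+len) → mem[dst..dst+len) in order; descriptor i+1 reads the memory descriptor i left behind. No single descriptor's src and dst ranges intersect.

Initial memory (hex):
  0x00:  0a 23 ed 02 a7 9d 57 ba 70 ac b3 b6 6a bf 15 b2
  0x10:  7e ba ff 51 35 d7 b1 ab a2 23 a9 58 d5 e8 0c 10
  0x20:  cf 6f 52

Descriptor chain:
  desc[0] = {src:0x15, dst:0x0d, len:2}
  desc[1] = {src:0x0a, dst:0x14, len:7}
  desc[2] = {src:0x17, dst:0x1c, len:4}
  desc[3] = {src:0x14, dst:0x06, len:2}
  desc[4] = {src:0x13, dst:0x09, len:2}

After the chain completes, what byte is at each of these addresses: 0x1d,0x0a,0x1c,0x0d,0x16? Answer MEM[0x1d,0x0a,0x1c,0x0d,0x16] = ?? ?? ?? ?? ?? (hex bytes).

MEM[0x1d,0x0a,0x1c,0x0d,0x16] = b1 b3 d7 d7 6a

#0 dst[0x0d+2] := {0xd7,0xb1}
#1 dst[0x14+7] := {0xb3,0xb6,0x6a,0xd7,0xb1,0xb2,0x7e}
#2 dst[0x1c+4] := {0xd7,0xb1,0xb2,0x7e}
#3 dst[0x06+2] := {0xb3,0xb6}
#4 dst[0x09+2] := {0x51,0xb3}
query mem[0x1d]=0xb1, mem[0x0a]=0xb3, mem[0x1c]=0xd7, mem[0x0d]=0xd7, mem[0x16]=0x6a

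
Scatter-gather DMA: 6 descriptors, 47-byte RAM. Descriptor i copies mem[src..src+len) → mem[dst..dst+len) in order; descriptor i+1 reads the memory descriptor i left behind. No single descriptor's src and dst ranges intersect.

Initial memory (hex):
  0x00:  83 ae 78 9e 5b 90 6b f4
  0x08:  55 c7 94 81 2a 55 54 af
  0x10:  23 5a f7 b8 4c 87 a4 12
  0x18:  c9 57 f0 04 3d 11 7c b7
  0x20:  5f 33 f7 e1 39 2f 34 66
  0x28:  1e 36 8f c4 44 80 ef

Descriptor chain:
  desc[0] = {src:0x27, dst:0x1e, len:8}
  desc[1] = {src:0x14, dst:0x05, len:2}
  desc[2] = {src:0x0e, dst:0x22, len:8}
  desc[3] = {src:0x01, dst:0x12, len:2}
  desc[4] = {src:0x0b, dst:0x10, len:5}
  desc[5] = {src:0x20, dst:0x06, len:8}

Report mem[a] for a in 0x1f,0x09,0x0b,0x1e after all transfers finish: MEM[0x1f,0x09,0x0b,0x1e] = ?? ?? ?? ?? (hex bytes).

MEM[0x1f,0x09,0x0b,0x1e] = 1e af 5a 66

[0] 0x27->0x1e len=8 : 66 1e 36 8f c4 44 80 ef
[1] 0x14->0x05 len=2 : 4c 87
[2] 0x0e->0x22 len=8 : 54 af 23 5a f7 b8 4c 87
[3] 0x01->0x12 len=2 : ae 78
[4] 0x0b->0x10 len=5 : 81 2a 55 54 af
[5] 0x20->0x06 len=8 : 36 8f 54 af 23 5a f7 b8
query mem[0x1f]=0x1e, mem[0x09]=0xaf, mem[0x0b]=0x5a, mem[0x1e]=0x66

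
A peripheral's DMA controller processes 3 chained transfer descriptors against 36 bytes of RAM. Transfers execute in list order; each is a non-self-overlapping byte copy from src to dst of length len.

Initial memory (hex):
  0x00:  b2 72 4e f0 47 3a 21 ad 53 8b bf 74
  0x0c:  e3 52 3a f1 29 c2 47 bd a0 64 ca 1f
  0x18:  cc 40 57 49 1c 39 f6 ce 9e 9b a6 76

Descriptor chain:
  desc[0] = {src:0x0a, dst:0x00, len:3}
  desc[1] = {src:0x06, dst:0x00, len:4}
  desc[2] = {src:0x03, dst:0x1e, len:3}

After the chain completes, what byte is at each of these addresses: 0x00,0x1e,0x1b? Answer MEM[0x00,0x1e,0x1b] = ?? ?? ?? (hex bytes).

#0 dst[0x00+3] := {0xbf,0x74,0xe3}
#1 dst[0x00+4] := {0x21,0xad,0x53,0x8b}
#2 dst[0x1e+3] := {0x8b,0x47,0x3a}
query mem[0x00]=0x21, mem[0x1e]=0x8b, mem[0x1b]=0x49

MEM[0x00,0x1e,0x1b] = 21 8b 49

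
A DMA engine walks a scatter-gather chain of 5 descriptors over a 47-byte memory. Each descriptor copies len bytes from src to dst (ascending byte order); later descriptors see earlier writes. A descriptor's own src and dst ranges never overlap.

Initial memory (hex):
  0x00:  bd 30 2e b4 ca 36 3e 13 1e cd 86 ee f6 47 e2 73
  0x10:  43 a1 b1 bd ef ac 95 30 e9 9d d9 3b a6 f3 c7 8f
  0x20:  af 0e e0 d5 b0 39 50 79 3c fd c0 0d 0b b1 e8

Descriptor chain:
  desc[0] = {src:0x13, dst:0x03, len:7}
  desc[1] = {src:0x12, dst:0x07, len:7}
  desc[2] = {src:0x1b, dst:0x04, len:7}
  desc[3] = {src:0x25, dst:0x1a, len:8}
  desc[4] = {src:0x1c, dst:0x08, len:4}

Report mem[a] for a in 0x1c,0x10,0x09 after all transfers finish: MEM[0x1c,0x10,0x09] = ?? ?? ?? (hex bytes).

#0 dst[0x03+7] := {0xbd,0xef,0xac,0x95,0x30,0xe9,0x9d}
#1 dst[0x07+7] := {0xb1,0xbd,0xef,0xac,0x95,0x30,0xe9}
#2 dst[0x04+7] := {0x3b,0xa6,0xf3,0xc7,0x8f,0xaf,0x0e}
#3 dst[0x1a+8] := {0x39,0x50,0x79,0x3c,0xfd,0xc0,0x0d,0x0b}
#4 dst[0x08+4] := {0x79,0x3c,0xfd,0xc0}
query mem[0x1c]=0x79, mem[0x10]=0x43, mem[0x09]=0x3c

MEM[0x1c,0x10,0x09] = 79 43 3c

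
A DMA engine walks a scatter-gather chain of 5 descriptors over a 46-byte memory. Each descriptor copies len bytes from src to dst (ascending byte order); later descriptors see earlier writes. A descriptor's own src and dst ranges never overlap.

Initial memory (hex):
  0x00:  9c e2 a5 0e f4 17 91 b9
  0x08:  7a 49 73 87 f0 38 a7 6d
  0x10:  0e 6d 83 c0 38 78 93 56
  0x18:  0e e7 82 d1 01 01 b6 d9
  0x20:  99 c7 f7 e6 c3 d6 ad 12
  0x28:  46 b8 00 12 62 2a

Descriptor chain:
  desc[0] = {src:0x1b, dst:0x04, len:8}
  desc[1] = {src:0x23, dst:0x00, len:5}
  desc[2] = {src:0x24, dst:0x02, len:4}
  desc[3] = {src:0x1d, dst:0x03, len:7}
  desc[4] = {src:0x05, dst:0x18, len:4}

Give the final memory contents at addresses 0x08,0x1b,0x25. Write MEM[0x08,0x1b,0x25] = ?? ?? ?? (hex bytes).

[0] 0x1b->0x04 len=8 : d1 01 01 b6 d9 99 c7 f7
[1] 0x23->0x00 len=5 : e6 c3 d6 ad 12
[2] 0x24->0x02 len=4 : c3 d6 ad 12
[3] 0x1d->0x03 len=7 : 01 b6 d9 99 c7 f7 e6
[4] 0x05->0x18 len=4 : d9 99 c7 f7
query mem[0x08]=0xf7, mem[0x1b]=0xf7, mem[0x25]=0xd6

MEM[0x08,0x1b,0x25] = f7 f7 d6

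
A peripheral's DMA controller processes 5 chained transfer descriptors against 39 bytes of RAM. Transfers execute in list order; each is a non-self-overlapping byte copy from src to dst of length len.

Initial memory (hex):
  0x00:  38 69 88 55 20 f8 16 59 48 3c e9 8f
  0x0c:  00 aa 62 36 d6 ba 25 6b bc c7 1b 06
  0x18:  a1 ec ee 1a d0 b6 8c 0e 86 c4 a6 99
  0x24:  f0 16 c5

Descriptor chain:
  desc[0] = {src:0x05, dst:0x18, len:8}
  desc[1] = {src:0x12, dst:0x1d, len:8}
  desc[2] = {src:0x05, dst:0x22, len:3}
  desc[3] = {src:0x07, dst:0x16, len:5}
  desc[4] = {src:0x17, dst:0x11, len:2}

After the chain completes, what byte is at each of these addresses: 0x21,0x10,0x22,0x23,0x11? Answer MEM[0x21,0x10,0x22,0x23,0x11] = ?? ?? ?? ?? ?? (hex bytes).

D0: mem[0x18..0x1f] <- [f8 16 59 48 3c e9 8f 00]
D1: mem[0x1d..0x24] <- [25 6b bc c7 1b 06 f8 16]
D2: mem[0x22..0x24] <- [f8 16 59]
D3: mem[0x16..0x1a] <- [59 48 3c e9 8f]
D4: mem[0x11..0x12] <- [48 3c]
query mem[0x21]=0x1b, mem[0x10]=0xd6, mem[0x22]=0xf8, mem[0x23]=0x16, mem[0x11]=0x48

MEM[0x21,0x10,0x22,0x23,0x11] = 1b d6 f8 16 48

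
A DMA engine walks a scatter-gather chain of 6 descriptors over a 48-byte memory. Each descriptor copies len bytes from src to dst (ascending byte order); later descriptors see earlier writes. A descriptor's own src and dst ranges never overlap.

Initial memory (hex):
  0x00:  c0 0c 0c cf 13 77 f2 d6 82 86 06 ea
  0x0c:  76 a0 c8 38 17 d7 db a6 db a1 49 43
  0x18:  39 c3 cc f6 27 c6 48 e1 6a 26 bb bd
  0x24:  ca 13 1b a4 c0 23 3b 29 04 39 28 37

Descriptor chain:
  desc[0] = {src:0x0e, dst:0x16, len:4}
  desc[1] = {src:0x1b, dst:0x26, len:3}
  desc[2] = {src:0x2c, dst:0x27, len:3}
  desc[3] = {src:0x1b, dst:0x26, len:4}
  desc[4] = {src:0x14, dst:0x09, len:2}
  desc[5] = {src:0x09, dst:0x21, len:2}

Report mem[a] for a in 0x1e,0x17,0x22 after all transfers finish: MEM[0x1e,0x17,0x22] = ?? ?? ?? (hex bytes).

[0] 0x0e->0x16 len=4 : c8 38 17 d7
[1] 0x1b->0x26 len=3 : f6 27 c6
[2] 0x2c->0x27 len=3 : 04 39 28
[3] 0x1b->0x26 len=4 : f6 27 c6 48
[4] 0x14->0x09 len=2 : db a1
[5] 0x09->0x21 len=2 : db a1
query mem[0x1e]=0x48, mem[0x17]=0x38, mem[0x22]=0xa1

MEM[0x1e,0x17,0x22] = 48 38 a1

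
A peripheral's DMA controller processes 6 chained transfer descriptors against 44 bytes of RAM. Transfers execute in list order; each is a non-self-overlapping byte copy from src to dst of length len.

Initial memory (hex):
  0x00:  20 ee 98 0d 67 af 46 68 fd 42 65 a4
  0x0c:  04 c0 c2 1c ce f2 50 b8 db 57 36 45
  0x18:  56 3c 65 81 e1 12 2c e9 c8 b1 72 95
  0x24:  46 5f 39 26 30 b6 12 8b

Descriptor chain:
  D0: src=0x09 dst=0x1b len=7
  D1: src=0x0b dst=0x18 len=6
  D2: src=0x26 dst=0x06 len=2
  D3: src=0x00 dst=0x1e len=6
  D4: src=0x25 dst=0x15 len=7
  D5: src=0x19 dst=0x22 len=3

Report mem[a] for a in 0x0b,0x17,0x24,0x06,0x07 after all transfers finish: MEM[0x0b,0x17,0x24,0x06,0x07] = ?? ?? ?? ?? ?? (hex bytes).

MEM[0x0b,0x17,0x24,0x06,0x07] = a4 26 8b 39 26

[0] 0x09->0x1b len=7 : 42 65 a4 04 c0 c2 1c
[1] 0x0b->0x18 len=6 : a4 04 c0 c2 1c ce
[2] 0x26->0x06 len=2 : 39 26
[3] 0x00->0x1e len=6 : 20 ee 98 0d 67 af
[4] 0x25->0x15 len=7 : 5f 39 26 30 b6 12 8b
[5] 0x19->0x22 len=3 : b6 12 8b
query mem[0x0b]=0xa4, mem[0x17]=0x26, mem[0x24]=0x8b, mem[0x06]=0x39, mem[0x07]=0x26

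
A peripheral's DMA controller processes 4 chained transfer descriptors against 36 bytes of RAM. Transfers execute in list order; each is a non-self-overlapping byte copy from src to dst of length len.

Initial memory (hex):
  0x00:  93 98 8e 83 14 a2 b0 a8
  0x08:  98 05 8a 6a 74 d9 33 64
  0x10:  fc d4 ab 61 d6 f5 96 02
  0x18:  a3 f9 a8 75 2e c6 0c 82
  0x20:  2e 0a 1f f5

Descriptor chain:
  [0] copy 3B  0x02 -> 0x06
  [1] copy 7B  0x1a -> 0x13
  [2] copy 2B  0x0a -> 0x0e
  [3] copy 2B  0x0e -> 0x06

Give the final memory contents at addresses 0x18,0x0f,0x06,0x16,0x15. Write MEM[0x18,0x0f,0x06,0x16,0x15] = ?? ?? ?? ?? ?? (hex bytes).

[0] 0x02->0x06 len=3 : 8e 83 14
[1] 0x1a->0x13 len=7 : a8 75 2e c6 0c 82 2e
[2] 0x0a->0x0e len=2 : 8a 6a
[3] 0x0e->0x06 len=2 : 8a 6a
query mem[0x18]=0x82, mem[0x0f]=0x6a, mem[0x06]=0x8a, mem[0x16]=0xc6, mem[0x15]=0x2e

MEM[0x18,0x0f,0x06,0x16,0x15] = 82 6a 8a c6 2e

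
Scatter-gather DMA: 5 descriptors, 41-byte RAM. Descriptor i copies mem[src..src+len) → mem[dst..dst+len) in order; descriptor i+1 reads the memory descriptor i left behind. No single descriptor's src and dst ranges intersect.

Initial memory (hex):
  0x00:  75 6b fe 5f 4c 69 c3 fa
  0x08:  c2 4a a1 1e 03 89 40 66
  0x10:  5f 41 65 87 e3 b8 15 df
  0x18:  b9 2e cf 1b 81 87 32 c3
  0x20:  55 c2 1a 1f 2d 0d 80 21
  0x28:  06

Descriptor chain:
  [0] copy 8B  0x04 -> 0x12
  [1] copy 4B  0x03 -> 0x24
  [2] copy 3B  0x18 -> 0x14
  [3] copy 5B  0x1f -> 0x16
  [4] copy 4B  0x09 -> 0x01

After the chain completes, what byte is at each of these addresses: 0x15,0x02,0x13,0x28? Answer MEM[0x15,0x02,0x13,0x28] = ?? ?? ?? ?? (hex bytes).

#0 dst[0x12+8] := {0x4c,0x69,0xc3,0xfa,0xc2,0x4a,0xa1,0x1e}
#1 dst[0x24+4] := {0x5f,0x4c,0x69,0xc3}
#2 dst[0x14+3] := {0xa1,0x1e,0xcf}
#3 dst[0x16+5] := {0xc3,0x55,0xc2,0x1a,0x1f}
#4 dst[0x01+4] := {0x4a,0xa1,0x1e,0x03}
query mem[0x15]=0x1e, mem[0x02]=0xa1, mem[0x13]=0x69, mem[0x28]=0x06

MEM[0x15,0x02,0x13,0x28] = 1e a1 69 06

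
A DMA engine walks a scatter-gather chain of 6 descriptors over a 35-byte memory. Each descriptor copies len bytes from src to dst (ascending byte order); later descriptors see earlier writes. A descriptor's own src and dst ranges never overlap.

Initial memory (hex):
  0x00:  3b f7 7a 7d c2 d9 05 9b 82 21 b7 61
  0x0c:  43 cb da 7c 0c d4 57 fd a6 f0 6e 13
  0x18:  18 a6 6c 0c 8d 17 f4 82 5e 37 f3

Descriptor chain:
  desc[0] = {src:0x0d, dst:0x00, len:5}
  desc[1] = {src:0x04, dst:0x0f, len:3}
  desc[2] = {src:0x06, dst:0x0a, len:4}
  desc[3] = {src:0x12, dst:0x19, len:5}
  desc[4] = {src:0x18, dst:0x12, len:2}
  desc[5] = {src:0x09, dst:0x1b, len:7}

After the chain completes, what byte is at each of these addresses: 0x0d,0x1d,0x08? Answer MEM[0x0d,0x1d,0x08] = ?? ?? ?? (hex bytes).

D0: mem[0x00..0x04] <- [cb da 7c 0c d4]
D1: mem[0x0f..0x11] <- [d4 d9 05]
D2: mem[0x0a..0x0d] <- [05 9b 82 21]
D3: mem[0x19..0x1d] <- [57 fd a6 f0 6e]
D4: mem[0x12..0x13] <- [18 57]
D5: mem[0x1b..0x21] <- [21 05 9b 82 21 da d4]
query mem[0x0d]=0x21, mem[0x1d]=0x9b, mem[0x08]=0x82

MEM[0x0d,0x1d,0x08] = 21 9b 82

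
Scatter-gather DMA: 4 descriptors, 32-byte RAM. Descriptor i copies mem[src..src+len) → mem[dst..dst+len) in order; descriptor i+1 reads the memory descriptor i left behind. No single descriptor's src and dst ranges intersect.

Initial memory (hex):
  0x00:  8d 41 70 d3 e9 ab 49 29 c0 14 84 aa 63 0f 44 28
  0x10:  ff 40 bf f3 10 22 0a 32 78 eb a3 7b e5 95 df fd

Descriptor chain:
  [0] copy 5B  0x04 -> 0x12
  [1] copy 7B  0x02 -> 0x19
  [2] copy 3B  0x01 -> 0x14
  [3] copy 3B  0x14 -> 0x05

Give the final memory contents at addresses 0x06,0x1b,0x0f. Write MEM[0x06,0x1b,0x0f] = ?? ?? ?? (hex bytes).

[0] 0x04->0x12 len=5 : e9 ab 49 29 c0
[1] 0x02->0x19 len=7 : 70 d3 e9 ab 49 29 c0
[2] 0x01->0x14 len=3 : 41 70 d3
[3] 0x14->0x05 len=3 : 41 70 d3
query mem[0x06]=0x70, mem[0x1b]=0xe9, mem[0x0f]=0x28

MEM[0x06,0x1b,0x0f] = 70 e9 28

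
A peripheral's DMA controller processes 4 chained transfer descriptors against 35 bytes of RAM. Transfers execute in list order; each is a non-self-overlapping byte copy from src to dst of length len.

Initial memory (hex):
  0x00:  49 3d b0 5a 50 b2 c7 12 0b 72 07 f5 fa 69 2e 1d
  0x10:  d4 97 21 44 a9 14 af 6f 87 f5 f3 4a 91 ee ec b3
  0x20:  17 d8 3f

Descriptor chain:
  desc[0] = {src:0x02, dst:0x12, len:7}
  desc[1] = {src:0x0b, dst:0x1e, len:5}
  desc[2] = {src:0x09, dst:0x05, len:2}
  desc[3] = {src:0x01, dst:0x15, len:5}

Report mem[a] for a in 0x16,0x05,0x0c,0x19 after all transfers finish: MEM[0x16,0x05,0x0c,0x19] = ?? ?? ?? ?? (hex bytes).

  after D0: wrote 7B at 0x12 = b05a50b2c7120b
  after D1: wrote 5B at 0x1e = f5fa692e1d
  after D2: wrote 2B at 0x05 = 7207
  after D3: wrote 5B at 0x15 = 3db05a5072
query mem[0x16]=0xb0, mem[0x05]=0x72, mem[0x0c]=0xfa, mem[0x19]=0x72

MEM[0x16,0x05,0x0c,0x19] = b0 72 fa 72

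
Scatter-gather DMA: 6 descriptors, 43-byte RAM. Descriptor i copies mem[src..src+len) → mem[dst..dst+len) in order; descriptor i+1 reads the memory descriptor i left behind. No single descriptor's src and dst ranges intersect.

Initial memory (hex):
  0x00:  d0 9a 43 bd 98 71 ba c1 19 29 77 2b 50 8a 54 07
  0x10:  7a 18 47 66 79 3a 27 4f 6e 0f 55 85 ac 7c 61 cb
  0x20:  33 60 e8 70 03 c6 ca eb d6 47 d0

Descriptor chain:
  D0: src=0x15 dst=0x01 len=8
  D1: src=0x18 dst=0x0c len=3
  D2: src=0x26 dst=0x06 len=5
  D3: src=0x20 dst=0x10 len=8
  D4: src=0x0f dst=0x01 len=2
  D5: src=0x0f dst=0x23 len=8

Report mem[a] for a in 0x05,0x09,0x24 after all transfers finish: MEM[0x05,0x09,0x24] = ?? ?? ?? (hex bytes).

MEM[0x05,0x09,0x24] = 0f 47 33

D0: mem[0x01..0x08] <- [3a 27 4f 6e 0f 55 85 ac]
D1: mem[0x0c..0x0e] <- [6e 0f 55]
D2: mem[0x06..0x0a] <- [ca eb d6 47 d0]
D3: mem[0x10..0x17] <- [33 60 e8 70 03 c6 ca eb]
D4: mem[0x01..0x02] <- [07 33]
D5: mem[0x23..0x2a] <- [07 33 60 e8 70 03 c6 ca]
query mem[0x05]=0x0f, mem[0x09]=0x47, mem[0x24]=0x33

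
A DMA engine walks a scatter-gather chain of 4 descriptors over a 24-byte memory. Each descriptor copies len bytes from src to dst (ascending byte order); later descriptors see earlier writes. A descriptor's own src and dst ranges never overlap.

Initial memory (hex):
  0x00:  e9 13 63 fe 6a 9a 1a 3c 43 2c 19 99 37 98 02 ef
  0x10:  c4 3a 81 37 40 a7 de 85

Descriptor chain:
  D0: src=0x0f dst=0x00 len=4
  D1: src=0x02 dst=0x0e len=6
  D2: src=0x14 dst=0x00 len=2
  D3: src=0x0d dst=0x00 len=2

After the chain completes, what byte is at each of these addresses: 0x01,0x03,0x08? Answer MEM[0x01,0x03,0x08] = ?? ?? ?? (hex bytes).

D0: mem[0x00..0x03] <- [ef c4 3a 81]
D1: mem[0x0e..0x13] <- [3a 81 6a 9a 1a 3c]
D2: mem[0x00..0x01] <- [40 a7]
D3: mem[0x00..0x01] <- [98 3a]
query mem[0x01]=0x3a, mem[0x03]=0x81, mem[0x08]=0x43

MEM[0x01,0x03,0x08] = 3a 81 43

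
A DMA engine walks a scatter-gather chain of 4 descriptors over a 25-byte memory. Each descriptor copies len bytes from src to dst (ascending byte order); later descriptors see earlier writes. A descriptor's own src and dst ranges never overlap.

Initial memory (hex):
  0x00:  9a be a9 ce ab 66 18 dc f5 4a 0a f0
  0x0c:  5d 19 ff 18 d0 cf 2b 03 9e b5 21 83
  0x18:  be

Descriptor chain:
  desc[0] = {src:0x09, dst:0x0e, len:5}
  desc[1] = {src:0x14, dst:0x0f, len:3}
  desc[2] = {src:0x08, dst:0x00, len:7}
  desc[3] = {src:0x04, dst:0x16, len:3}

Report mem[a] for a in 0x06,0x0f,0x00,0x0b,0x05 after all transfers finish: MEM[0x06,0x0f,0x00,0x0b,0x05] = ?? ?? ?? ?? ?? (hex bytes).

[0] 0x09->0x0e len=5 : 4a 0a f0 5d 19
[1] 0x14->0x0f len=3 : 9e b5 21
[2] 0x08->0x00 len=7 : f5 4a 0a f0 5d 19 4a
[3] 0x04->0x16 len=3 : 5d 19 4a
query mem[0x06]=0x4a, mem[0x0f]=0x9e, mem[0x00]=0xf5, mem[0x0b]=0xf0, mem[0x05]=0x19

MEM[0x06,0x0f,0x00,0x0b,0x05] = 4a 9e f5 f0 19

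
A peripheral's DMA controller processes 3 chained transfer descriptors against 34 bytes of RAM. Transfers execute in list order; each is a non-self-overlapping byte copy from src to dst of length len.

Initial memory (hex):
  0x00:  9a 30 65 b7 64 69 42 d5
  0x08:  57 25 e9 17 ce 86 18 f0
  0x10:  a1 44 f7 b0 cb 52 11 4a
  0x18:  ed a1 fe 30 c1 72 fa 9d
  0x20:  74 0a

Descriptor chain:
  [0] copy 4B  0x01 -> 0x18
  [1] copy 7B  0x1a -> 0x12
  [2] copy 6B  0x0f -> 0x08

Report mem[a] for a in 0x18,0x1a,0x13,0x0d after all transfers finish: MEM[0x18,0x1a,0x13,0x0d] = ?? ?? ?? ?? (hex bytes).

D0: mem[0x18..0x1b] <- [30 65 b7 64]
D1: mem[0x12..0x18] <- [b7 64 c1 72 fa 9d 74]
D2: mem[0x08..0x0d] <- [f0 a1 44 b7 64 c1]
query mem[0x18]=0x74, mem[0x1a]=0xb7, mem[0x13]=0x64, mem[0x0d]=0xc1

MEM[0x18,0x1a,0x13,0x0d] = 74 b7 64 c1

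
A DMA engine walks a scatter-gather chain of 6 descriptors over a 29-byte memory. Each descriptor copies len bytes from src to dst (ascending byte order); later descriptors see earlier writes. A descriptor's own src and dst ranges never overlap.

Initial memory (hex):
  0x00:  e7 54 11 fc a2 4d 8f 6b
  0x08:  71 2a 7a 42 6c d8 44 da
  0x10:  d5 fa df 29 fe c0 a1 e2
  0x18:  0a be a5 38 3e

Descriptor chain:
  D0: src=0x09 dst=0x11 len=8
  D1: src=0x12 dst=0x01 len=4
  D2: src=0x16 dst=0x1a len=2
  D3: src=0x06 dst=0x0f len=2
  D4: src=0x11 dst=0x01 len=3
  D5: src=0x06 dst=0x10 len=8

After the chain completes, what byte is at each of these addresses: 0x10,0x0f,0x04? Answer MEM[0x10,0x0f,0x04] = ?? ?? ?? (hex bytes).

MEM[0x10,0x0f,0x04] = 8f 8f d8

  after D0: wrote 8B at 0x11 = 2a7a426cd844dad5
  after D1: wrote 4B at 0x01 = 7a426cd8
  after D2: wrote 2B at 0x1a = 44da
  after D3: wrote 2B at 0x0f = 8f6b
  after D4: wrote 3B at 0x01 = 2a7a42
  after D5: wrote 8B at 0x10 = 8f6b712a7a426cd8
query mem[0x10]=0x8f, mem[0x0f]=0x8f, mem[0x04]=0xd8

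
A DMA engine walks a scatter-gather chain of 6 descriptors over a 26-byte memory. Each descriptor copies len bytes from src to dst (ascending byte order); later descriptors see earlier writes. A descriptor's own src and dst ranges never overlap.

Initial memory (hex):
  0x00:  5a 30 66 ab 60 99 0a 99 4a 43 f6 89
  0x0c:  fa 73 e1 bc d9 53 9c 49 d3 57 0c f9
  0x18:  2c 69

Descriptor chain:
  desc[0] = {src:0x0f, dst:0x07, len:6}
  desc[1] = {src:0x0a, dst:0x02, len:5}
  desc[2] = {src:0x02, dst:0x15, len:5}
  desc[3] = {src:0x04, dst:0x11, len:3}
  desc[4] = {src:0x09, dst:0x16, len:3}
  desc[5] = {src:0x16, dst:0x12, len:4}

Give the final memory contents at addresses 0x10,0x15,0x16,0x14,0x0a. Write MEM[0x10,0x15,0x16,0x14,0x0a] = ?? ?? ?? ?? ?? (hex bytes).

#0 dst[0x07+6] := {0xbc,0xd9,0x53,0x9c,0x49,0xd3}
#1 dst[0x02+5] := {0x9c,0x49,0xd3,0x73,0xe1}
#2 dst[0x15+5] := {0x9c,0x49,0xd3,0x73,0xe1}
#3 dst[0x11+3] := {0xd3,0x73,0xe1}
#4 dst[0x16+3] := {0x53,0x9c,0x49}
#5 dst[0x12+4] := {0x53,0x9c,0x49,0xe1}
query mem[0x10]=0xd9, mem[0x15]=0xe1, mem[0x16]=0x53, mem[0x14]=0x49, mem[0x0a]=0x9c

MEM[0x10,0x15,0x16,0x14,0x0a] = d9 e1 53 49 9c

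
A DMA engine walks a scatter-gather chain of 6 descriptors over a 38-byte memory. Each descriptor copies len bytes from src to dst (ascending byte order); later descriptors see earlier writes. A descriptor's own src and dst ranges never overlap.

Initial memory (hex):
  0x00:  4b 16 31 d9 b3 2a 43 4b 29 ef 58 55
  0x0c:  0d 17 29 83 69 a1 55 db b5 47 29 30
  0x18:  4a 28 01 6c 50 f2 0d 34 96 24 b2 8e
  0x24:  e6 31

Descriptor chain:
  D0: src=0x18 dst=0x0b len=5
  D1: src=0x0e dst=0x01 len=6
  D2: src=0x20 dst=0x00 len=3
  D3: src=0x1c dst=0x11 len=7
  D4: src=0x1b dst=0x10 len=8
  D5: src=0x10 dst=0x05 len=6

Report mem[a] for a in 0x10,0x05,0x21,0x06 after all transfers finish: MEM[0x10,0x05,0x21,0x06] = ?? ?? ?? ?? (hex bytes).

MEM[0x10,0x05,0x21,0x06] = 6c 6c 24 50

[0] 0x18->0x0b len=5 : 4a 28 01 6c 50
[1] 0x0e->0x01 len=6 : 6c 50 69 a1 55 db
[2] 0x20->0x00 len=3 : 96 24 b2
[3] 0x1c->0x11 len=7 : 50 f2 0d 34 96 24 b2
[4] 0x1b->0x10 len=8 : 6c 50 f2 0d 34 96 24 b2
[5] 0x10->0x05 len=6 : 6c 50 f2 0d 34 96
query mem[0x10]=0x6c, mem[0x05]=0x6c, mem[0x21]=0x24, mem[0x06]=0x50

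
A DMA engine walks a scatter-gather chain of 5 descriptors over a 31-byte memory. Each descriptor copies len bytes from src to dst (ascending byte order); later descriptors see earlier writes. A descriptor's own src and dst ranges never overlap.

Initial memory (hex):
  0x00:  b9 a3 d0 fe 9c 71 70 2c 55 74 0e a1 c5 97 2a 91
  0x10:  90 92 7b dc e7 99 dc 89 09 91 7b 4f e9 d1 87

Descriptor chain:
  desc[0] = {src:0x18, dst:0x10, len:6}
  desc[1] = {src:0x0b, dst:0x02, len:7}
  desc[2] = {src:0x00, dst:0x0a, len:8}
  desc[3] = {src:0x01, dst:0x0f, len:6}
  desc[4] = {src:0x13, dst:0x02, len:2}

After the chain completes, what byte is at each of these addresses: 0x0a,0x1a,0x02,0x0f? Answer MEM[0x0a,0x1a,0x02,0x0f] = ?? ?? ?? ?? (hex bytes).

MEM[0x0a,0x1a,0x02,0x0f] = b9 7b 2a a3

#0 dst[0x10+6] := {0x09,0x91,0x7b,0x4f,0xe9,0xd1}
#1 dst[0x02+7] := {0xa1,0xc5,0x97,0x2a,0x91,0x09,0x91}
#2 dst[0x0a+8] := {0xb9,0xa3,0xa1,0xc5,0x97,0x2a,0x91,0x09}
#3 dst[0x0f+6] := {0xa3,0xa1,0xc5,0x97,0x2a,0x91}
#4 dst[0x02+2] := {0x2a,0x91}
query mem[0x0a]=0xb9, mem[0x1a]=0x7b, mem[0x02]=0x2a, mem[0x0f]=0xa3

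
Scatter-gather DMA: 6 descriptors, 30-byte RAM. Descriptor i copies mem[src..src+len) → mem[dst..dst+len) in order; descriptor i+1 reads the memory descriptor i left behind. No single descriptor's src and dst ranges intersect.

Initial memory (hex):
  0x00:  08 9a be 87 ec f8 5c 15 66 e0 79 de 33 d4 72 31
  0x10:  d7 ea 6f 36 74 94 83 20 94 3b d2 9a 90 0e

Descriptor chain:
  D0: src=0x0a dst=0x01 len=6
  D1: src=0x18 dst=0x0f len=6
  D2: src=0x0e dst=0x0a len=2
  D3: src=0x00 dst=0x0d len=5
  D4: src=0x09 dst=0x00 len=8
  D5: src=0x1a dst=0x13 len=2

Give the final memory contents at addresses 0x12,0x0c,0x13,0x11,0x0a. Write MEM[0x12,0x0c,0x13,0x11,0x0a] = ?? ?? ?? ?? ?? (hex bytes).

MEM[0x12,0x0c,0x13,0x11,0x0a] = 9a 33 d2 d4 72

D0: mem[0x01..0x06] <- [79 de 33 d4 72 31]
D1: mem[0x0f..0x14] <- [94 3b d2 9a 90 0e]
D2: mem[0x0a..0x0b] <- [72 94]
D3: mem[0x0d..0x11] <- [08 79 de 33 d4]
D4: mem[0x00..0x07] <- [e0 72 94 33 08 79 de 33]
D5: mem[0x13..0x14] <- [d2 9a]
query mem[0x12]=0x9a, mem[0x0c]=0x33, mem[0x13]=0xd2, mem[0x11]=0xd4, mem[0x0a]=0x72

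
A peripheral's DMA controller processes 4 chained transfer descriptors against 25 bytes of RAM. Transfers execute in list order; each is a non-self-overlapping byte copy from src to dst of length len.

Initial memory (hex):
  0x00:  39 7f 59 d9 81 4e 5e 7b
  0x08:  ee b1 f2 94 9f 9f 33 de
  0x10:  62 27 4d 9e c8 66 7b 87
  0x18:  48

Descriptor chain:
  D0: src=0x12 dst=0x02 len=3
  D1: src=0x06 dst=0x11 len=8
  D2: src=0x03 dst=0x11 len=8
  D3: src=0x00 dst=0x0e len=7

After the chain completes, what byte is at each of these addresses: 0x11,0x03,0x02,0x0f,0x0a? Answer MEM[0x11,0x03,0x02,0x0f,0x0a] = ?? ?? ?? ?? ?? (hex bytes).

D0: mem[0x02..0x04] <- [4d 9e c8]
D1: mem[0x11..0x18] <- [5e 7b ee b1 f2 94 9f 9f]
D2: mem[0x11..0x18] <- [9e c8 4e 5e 7b ee b1 f2]
D3: mem[0x0e..0x14] <- [39 7f 4d 9e c8 4e 5e]
query mem[0x11]=0x9e, mem[0x03]=0x9e, mem[0x02]=0x4d, mem[0x0f]=0x7f, mem[0x0a]=0xf2

MEM[0x11,0x03,0x02,0x0f,0x0a] = 9e 9e 4d 7f f2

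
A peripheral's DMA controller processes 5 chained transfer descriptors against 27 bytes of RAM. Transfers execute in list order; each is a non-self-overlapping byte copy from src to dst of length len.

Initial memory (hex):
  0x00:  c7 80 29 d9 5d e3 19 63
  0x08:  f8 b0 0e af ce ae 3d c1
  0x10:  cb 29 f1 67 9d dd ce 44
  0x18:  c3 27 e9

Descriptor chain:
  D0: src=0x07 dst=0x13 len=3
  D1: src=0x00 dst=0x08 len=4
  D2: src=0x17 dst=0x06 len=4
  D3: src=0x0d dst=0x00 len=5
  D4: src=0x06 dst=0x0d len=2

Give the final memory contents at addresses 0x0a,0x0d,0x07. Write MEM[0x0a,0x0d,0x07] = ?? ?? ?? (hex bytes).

[0] 0x07->0x13 len=3 : 63 f8 b0
[1] 0x00->0x08 len=4 : c7 80 29 d9
[2] 0x17->0x06 len=4 : 44 c3 27 e9
[3] 0x0d->0x00 len=5 : ae 3d c1 cb 29
[4] 0x06->0x0d len=2 : 44 c3
query mem[0x0a]=0x29, mem[0x0d]=0x44, mem[0x07]=0xc3

MEM[0x0a,0x0d,0x07] = 29 44 c3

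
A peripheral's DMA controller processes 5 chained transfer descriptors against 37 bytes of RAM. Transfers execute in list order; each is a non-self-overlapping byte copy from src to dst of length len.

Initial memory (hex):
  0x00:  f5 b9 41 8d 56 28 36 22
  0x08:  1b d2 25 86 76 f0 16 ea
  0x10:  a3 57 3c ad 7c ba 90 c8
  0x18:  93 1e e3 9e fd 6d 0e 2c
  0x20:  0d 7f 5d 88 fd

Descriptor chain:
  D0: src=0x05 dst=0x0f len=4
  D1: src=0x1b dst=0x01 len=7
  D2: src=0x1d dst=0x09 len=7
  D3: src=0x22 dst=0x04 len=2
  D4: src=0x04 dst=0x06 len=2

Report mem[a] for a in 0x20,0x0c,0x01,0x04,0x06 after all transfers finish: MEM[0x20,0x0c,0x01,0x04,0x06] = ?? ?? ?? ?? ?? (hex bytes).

MEM[0x20,0x0c,0x01,0x04,0x06] = 0d 0d 9e 5d 5d

[0] 0x05->0x0f len=4 : 28 36 22 1b
[1] 0x1b->0x01 len=7 : 9e fd 6d 0e 2c 0d 7f
[2] 0x1d->0x09 len=7 : 6d 0e 2c 0d 7f 5d 88
[3] 0x22->0x04 len=2 : 5d 88
[4] 0x04->0x06 len=2 : 5d 88
query mem[0x20]=0x0d, mem[0x0c]=0x0d, mem[0x01]=0x9e, mem[0x04]=0x5d, mem[0x06]=0x5d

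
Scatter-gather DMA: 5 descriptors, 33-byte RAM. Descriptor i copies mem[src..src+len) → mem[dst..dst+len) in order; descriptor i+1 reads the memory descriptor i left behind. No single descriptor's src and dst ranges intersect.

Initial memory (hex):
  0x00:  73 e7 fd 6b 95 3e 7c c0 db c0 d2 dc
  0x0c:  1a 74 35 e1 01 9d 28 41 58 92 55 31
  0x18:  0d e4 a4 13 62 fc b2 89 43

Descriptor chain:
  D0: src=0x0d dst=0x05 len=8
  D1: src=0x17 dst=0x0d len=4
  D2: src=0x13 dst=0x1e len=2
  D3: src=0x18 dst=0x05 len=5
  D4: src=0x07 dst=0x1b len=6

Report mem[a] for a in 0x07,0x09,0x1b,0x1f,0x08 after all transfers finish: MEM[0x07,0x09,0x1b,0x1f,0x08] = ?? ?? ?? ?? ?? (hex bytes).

  after D0: wrote 8B at 0x05 = 7435e1019d284158
  after D1: wrote 4B at 0x0d = 310de4a4
  after D2: wrote 2B at 0x1e = 4158
  after D3: wrote 5B at 0x05 = 0de4a41362
  after D4: wrote 6B at 0x1b = a41362284158
query mem[0x07]=0xa4, mem[0x09]=0x62, mem[0x1b]=0xa4, mem[0x1f]=0x41, mem[0x08]=0x13

MEM[0x07,0x09,0x1b,0x1f,0x08] = a4 62 a4 41 13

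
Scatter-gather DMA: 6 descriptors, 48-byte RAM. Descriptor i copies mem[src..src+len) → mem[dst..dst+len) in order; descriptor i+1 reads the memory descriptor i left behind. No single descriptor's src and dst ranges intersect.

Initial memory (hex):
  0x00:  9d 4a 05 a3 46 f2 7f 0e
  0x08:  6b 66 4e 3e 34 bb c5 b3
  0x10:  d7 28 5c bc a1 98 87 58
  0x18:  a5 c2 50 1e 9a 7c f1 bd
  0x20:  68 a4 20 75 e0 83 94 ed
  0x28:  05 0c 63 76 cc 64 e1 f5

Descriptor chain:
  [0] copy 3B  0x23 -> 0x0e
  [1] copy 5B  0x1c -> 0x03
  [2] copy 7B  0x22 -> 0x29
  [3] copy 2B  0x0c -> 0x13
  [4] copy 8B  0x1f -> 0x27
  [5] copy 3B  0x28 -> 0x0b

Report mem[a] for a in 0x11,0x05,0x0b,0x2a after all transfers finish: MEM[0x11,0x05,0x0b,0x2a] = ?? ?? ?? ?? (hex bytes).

MEM[0x11,0x05,0x0b,0x2a] = 28 f1 68 20

  after D0: wrote 3B at 0x0e = 75e083
  after D1: wrote 5B at 0x03 = 9a7cf1bd68
  after D2: wrote 7B at 0x29 = 2075e08394ed05
  after D3: wrote 2B at 0x13 = 34bb
  after D4: wrote 8B at 0x27 = bd68a42075e08394
  after D5: wrote 3B at 0x0b = 68a420
query mem[0x11]=0x28, mem[0x05]=0xf1, mem[0x0b]=0x68, mem[0x2a]=0x20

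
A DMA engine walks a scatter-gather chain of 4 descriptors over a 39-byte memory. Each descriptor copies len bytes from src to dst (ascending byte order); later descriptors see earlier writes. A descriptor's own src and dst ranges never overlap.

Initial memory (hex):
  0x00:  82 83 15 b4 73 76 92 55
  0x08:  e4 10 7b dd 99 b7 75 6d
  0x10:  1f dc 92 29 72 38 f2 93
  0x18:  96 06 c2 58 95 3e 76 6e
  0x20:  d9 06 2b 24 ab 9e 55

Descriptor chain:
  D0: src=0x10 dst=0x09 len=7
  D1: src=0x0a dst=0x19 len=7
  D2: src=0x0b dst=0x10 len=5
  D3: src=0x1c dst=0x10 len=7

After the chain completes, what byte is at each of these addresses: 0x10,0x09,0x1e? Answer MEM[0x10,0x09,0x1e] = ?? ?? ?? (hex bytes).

MEM[0x10,0x09,0x1e] = 72 1f f2

[0] 0x10->0x09 len=7 : 1f dc 92 29 72 38 f2
[1] 0x0a->0x19 len=7 : dc 92 29 72 38 f2 1f
[2] 0x0b->0x10 len=5 : 92 29 72 38 f2
[3] 0x1c->0x10 len=7 : 72 38 f2 1f d9 06 2b
query mem[0x10]=0x72, mem[0x09]=0x1f, mem[0x1e]=0xf2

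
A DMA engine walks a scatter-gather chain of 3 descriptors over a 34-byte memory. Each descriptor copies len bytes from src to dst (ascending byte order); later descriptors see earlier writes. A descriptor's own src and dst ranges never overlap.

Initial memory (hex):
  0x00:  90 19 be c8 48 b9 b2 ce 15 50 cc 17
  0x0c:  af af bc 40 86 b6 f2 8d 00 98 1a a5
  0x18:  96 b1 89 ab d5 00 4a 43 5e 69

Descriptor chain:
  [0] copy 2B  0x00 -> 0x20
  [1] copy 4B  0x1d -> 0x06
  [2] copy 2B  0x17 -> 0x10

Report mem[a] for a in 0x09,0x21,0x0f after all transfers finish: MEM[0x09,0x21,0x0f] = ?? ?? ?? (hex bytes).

  after D0: wrote 2B at 0x20 = 9019
  after D1: wrote 4B at 0x06 = 004a4390
  after D2: wrote 2B at 0x10 = a596
query mem[0x09]=0x90, mem[0x21]=0x19, mem[0x0f]=0x40

MEM[0x09,0x21,0x0f] = 90 19 40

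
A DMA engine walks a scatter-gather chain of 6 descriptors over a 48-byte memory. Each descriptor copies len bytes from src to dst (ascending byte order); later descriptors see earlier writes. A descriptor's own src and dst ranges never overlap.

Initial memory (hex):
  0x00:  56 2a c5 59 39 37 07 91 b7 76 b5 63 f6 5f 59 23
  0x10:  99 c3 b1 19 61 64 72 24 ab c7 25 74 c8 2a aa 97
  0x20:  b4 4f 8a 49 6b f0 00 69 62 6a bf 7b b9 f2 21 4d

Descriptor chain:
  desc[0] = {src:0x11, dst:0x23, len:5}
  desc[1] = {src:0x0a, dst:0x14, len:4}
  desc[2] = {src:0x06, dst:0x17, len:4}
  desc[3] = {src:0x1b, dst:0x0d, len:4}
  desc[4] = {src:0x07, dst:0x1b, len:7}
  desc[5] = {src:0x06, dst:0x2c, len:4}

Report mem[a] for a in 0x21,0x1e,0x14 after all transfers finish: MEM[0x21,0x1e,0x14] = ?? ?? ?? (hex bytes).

MEM[0x21,0x1e,0x14] = 74 b5 b5

D0: mem[0x23..0x27] <- [c3 b1 19 61 64]
D1: mem[0x14..0x17] <- [b5 63 f6 5f]
D2: mem[0x17..0x1a] <- [07 91 b7 76]
D3: mem[0x0d..0x10] <- [74 c8 2a aa]
D4: mem[0x1b..0x21] <- [91 b7 76 b5 63 f6 74]
D5: mem[0x2c..0x2f] <- [07 91 b7 76]
query mem[0x21]=0x74, mem[0x1e]=0xb5, mem[0x14]=0xb5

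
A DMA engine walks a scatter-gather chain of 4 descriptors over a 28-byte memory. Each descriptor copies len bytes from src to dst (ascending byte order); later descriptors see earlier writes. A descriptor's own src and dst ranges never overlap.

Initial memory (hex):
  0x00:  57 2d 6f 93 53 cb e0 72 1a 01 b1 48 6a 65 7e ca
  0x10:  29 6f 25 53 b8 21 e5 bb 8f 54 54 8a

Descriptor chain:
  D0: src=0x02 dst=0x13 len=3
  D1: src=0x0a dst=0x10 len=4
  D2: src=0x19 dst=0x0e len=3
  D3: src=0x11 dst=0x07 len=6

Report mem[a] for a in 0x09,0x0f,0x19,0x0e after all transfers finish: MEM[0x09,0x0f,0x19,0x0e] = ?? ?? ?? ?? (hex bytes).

MEM[0x09,0x0f,0x19,0x0e] = 65 54 54 54

[0] 0x02->0x13 len=3 : 6f 93 53
[1] 0x0a->0x10 len=4 : b1 48 6a 65
[2] 0x19->0x0e len=3 : 54 54 8a
[3] 0x11->0x07 len=6 : 48 6a 65 93 53 e5
query mem[0x09]=0x65, mem[0x0f]=0x54, mem[0x19]=0x54, mem[0x0e]=0x54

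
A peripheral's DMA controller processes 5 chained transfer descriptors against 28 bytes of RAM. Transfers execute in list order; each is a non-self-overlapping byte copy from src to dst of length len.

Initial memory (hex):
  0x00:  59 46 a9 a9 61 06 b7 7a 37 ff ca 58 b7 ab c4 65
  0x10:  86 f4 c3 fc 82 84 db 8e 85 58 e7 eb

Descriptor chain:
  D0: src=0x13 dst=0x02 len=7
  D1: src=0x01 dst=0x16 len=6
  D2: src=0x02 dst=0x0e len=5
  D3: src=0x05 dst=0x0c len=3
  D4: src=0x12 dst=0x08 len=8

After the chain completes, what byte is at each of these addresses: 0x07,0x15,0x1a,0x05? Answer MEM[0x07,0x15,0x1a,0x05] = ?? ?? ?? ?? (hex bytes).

#0 dst[0x02+7] := {0xfc,0x82,0x84,0xdb,0x8e,0x85,0x58}
#1 dst[0x16+6] := {0x46,0xfc,0x82,0x84,0xdb,0x8e}
#2 dst[0x0e+5] := {0xfc,0x82,0x84,0xdb,0x8e}
#3 dst[0x0c+3] := {0xdb,0x8e,0x85}
#4 dst[0x08+8] := {0x8e,0xfc,0x82,0x84,0x46,0xfc,0x82,0x84}
query mem[0x07]=0x85, mem[0x15]=0x84, mem[0x1a]=0xdb, mem[0x05]=0xdb

MEM[0x07,0x15,0x1a,0x05] = 85 84 db db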